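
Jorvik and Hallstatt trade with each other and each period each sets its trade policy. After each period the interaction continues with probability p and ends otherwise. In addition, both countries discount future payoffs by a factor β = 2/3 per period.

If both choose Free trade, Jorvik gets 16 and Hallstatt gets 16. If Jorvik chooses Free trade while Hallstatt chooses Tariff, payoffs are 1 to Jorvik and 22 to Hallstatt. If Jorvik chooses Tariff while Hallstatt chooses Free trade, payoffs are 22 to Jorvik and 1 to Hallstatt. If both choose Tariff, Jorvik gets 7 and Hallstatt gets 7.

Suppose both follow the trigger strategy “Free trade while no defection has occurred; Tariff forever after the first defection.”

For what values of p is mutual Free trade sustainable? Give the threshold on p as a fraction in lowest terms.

3/5

With continuation probability p and discount β, the effective per-period discount factor is βp.
Grim-trigger IC: βp ≥ (22−16)/(22−7) = 2/5.
So p ≥ (2/5)/(2/3) = 3/5.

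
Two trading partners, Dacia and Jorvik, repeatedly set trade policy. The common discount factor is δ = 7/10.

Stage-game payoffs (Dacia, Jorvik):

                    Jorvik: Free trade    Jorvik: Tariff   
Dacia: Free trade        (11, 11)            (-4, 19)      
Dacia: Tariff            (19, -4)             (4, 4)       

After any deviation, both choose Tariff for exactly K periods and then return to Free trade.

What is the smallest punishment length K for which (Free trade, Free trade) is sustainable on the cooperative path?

IC: δ(1−δ^K)/(1−δ) ≥ (19−11)/(11−4) = 8/7.
With δ = 7/10: need 1 − δ^K ≥ 8/7·(1−7/10)/(7/10), i.e. δ^K ≤ 0.5102.
Since (7/10)^1 = 0.7000 and (7/10)^2 = 0.4900, the smallest such K is 2.

2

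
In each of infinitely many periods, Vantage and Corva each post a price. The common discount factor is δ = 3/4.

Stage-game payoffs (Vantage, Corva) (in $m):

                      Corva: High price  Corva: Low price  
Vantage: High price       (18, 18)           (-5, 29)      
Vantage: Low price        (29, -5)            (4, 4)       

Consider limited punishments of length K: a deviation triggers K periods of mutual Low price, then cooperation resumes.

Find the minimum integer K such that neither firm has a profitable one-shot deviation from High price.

No profitable deviation requires (18−4)(δ+…+δ^K) ≥ 29−18, i.e. δ+…+δ^K ≥ 11/14 ≈ 0.7857.
With δ = 3/4, the partial sums are K=1: 0.7500, K=2: 1.3125.
K = 2 is the first length at which the sum reaches 0.7857.

2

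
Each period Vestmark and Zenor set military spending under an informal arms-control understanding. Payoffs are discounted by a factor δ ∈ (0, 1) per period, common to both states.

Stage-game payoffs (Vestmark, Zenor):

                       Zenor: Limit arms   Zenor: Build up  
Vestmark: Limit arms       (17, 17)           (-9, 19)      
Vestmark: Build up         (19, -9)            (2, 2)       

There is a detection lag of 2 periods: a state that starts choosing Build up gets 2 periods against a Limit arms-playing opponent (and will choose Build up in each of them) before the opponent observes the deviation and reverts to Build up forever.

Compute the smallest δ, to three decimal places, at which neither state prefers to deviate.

Deviating for the 2 undetected periods gains 19−17 = 2 per period over cooperation, then loses 17−2 = 15 per period forever once punishment starts.
Gain: 2(1 + δ + … + δ^1); loss: 15·δ^2/(1−δ).
No profitable deviation ⇔ 2(1−δ^2) ≤ 15·δ^2, i.e. δ^2 ≥ 2/(2+15) = 2/17.
Hence δ ≥ (2/17)^(1/2) ≈ 0.343.

0.343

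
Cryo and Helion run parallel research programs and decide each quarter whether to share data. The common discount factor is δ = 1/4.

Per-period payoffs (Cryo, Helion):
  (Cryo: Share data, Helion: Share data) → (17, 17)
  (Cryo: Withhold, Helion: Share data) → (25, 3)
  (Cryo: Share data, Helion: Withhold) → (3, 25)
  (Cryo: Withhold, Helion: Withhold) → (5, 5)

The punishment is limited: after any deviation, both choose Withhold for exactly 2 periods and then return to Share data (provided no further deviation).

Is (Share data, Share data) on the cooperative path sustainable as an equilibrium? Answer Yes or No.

No

A one-shot deviation gives 25 now, then 5 for 2 periods, then back to 17.
Gain from deviating: (25−17) today; loss: (17−5) in each of the next 2 periods.
No-deviation condition: (17−5)(δ+…+δ^2) ≥ 25−17, i.e. δ+…+δ^2 ≥ 2/3.
At δ = 1/4: δ+…+δ^2 = 0.3125 < 0.6667.
So cooperation is not sustainable.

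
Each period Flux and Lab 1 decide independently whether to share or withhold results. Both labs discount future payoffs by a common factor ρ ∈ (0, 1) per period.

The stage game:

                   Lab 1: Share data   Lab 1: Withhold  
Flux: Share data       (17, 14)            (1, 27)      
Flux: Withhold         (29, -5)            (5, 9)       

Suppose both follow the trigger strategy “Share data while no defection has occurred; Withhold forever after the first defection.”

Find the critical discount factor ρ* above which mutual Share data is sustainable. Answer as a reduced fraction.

13/18

Flux's threshold: (29−17)/(29−5) = 1/2.
Lab 1's threshold: (27−14)/(27−9) = 13/18.
1/2 < 13/18, so Lab 1 binds and ρ* = 13/18.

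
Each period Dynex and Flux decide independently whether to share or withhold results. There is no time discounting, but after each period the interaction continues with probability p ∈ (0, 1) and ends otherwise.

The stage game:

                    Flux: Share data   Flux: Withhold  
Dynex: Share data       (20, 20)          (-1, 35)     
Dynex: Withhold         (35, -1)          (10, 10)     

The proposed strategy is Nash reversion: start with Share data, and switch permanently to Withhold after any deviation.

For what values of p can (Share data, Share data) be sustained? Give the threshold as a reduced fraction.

With no time discounting, the continuation probability p plays the role of the discount factor.
Grim-trigger IC: 20/(1−p) ≥ 35 + 10p/(1−p) ⇒ p ≥ (35−20)/(35−10) = 3/5.

3/5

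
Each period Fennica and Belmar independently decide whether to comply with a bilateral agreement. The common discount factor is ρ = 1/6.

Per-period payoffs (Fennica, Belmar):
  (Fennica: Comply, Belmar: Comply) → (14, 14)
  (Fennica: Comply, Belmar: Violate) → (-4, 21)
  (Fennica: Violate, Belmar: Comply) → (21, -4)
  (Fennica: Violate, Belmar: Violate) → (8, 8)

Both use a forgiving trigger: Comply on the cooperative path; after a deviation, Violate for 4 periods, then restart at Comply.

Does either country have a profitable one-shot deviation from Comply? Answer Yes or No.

Yes

A one-shot deviation gives 21 now, then 8 for 4 periods, then back to 14.
Gain from deviating: (21−14) today; loss: (14−8) in each of the next 4 periods.
No-deviation condition: (14−8)(ρ+…+ρ^4) ≥ 21−14, i.e. ρ+…+ρ^4 ≥ 7/6.
At ρ = 1/6: ρ+…+ρ^4 = 0.1998 < 1.1667.
So cooperation is not sustainable.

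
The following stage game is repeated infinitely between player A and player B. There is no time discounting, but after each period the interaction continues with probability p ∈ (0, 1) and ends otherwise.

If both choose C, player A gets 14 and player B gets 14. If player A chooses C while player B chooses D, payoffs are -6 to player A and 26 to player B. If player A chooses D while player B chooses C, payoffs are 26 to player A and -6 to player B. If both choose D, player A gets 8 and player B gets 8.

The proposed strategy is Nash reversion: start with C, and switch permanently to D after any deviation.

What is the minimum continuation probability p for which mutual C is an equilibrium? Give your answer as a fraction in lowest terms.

2/3

Expected cooperation value is 14 + p·14 + p²·14 + … = 14/(1−p); deviation gives 26 + p·8/(1−p).
14 ≥ 26(1−p) + 8p ⇒ 18p ≥ 12 ⇒ p ≥ 12/18 = 2/3.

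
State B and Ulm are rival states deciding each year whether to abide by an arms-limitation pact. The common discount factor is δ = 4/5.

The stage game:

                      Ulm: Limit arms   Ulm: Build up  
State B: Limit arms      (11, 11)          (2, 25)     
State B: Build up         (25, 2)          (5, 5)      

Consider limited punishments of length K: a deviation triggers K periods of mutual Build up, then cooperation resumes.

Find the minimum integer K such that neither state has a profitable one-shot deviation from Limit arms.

4

Need Σ_{k=1}^{K} δ^k ≥ (25−11)/(11−5) = 2.3333 at δ = 4/5.
At K = 3 the sum is 1.9520 < 2.3333; at K = 4 it is 2.3616 ≥ 2.3333.
So the minimum punishment length is K = 4.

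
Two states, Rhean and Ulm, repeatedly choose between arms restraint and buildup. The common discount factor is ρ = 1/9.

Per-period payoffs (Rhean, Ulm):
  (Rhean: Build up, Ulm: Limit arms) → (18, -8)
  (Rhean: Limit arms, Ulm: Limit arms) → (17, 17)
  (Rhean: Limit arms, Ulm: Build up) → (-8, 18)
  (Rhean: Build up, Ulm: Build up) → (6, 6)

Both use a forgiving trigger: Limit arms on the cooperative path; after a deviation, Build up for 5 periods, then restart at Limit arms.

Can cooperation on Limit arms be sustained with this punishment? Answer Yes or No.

Yes

A one-shot deviation gives 18 now, then 6 for 5 periods, then back to 17.
Gain from deviating: (18−17) today; loss: (17−6) in each of the next 5 periods.
No-deviation condition: (17−6)(ρ+…+ρ^5) ≥ 18−17, i.e. ρ+…+ρ^5 ≥ 1/11.
At ρ = 1/9: ρ+…+ρ^5 = 0.1250 ≥ 0.0909.
So cooperation is sustainable.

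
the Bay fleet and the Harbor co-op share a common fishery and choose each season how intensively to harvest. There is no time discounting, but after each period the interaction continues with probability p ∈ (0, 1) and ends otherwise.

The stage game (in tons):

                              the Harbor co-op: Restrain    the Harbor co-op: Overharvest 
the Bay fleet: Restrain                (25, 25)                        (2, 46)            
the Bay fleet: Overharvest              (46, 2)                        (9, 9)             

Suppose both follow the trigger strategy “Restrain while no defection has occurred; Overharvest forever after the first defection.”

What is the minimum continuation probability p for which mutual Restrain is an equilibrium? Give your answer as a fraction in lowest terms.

21/37

Expected cooperation value is 25 + p·25 + p²·25 + … = 25/(1−p); deviation gives 46 + p·9/(1−p).
25 ≥ 46(1−p) + 9p ⇒ 37p ≥ 21 ⇒ p ≥ 21/37.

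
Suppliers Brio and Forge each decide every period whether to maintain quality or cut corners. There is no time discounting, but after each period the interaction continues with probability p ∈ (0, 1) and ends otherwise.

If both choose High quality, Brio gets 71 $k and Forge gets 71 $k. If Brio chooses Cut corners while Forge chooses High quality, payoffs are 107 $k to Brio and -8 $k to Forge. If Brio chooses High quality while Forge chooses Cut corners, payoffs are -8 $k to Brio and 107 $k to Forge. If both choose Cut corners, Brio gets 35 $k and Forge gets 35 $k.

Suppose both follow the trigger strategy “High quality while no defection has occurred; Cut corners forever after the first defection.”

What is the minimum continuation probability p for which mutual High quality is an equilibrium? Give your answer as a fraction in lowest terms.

With no time discounting, the continuation probability p plays the role of the discount factor.
Grim-trigger IC: 71/(1−p) ≥ 107 + 35p/(1−p) ⇒ p ≥ (107−71)/(107−35) = 1/2.

1/2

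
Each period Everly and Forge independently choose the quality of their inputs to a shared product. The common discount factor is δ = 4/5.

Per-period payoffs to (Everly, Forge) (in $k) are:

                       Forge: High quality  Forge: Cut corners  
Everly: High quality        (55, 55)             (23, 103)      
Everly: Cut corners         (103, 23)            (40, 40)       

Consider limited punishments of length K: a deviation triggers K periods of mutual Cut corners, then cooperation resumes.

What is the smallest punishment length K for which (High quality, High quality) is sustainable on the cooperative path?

Need Σ_{k=1}^{K} δ^k ≥ (103−55)/(55−40) = 3.2000 at δ = 4/5.
At K = 7 the sum is 3.1611 < 3.2000; at K = 8 it is 3.3289 ≥ 3.2000.
So the minimum punishment length is K = 8.

8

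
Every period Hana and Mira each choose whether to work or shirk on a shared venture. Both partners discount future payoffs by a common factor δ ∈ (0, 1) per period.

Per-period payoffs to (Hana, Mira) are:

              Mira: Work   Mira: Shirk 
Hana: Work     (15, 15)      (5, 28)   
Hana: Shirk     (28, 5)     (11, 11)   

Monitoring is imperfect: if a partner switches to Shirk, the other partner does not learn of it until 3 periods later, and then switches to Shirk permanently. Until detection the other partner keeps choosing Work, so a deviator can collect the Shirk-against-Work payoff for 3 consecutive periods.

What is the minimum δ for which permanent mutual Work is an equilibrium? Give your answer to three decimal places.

0.914

The best deviation is to choose Shirk for all 3 undetected periods, earning 28 each, then 11 forever once detected.
Deviation value: 28(1−δ^3)/(1−δ) + 11δ^3/(1−δ); cooperation value: 15/(1−δ).
IC: 15 ≥ 28(1−δ^3) + 11δ^3 = 28 − 17δ^3.
So δ^3 ≥ 13/17, giving δ ≥ (13/17)^(1/3) ≈ 0.914.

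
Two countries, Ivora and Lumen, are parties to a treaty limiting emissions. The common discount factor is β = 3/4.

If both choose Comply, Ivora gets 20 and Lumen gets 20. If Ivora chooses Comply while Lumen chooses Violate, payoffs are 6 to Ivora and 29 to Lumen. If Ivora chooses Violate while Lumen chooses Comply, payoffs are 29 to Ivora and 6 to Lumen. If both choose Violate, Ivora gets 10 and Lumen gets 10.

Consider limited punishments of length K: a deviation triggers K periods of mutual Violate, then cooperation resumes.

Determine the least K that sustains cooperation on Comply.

2

IC: β(1−β^K)/(1−β) ≥ (29−20)/(20−10) = 9/10.
With β = 3/4: need 1 − β^K ≥ 9/10·(1−3/4)/(3/4), i.e. β^K ≤ 0.7000.
Since (3/4)^1 = 0.7500 and (3/4)^2 = 0.5625, the smallest such K is 2.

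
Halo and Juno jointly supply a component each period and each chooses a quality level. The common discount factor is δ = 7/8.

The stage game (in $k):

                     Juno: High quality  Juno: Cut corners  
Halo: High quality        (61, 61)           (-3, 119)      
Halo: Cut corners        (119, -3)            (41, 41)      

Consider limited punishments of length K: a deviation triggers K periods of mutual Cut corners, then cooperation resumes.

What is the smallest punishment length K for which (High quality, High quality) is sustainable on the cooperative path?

Need Σ_{k=1}^{K} δ^k ≥ (119−61)/(61−41) = 2.9000 at δ = 7/8.
At K = 4 the sum is 2.8967 < 2.9000; at K = 5 it is 3.4096 ≥ 2.9000.
So the minimum punishment length is K = 5.

5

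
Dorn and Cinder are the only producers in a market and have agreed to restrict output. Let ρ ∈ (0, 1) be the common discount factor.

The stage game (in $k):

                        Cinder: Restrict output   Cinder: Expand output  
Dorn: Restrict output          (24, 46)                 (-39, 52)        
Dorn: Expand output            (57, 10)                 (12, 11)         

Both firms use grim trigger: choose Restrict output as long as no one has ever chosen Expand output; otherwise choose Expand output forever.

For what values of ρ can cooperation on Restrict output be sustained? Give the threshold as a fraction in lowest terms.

11/15

For Dorn: deviation gain 57−24 = 33, per-period punishment loss 24−12 = 12. IC gives ρ ≥ 33/45 = 11/15.
For Cinder: gain 6, loss 35 per period, so ρ ≥ 6/41.
The tighter constraint is Dorn's, so cooperation needs ρ ≥ 11/15.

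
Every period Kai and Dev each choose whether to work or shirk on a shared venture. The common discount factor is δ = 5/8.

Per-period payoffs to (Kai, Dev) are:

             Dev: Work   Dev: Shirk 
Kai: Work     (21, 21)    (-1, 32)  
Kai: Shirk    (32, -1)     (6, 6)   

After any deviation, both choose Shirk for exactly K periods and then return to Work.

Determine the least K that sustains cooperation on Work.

IC: δ(1−δ^K)/(1−δ) ≥ (32−21)/(21−6) = 11/15.
With δ = 5/8: need 1 − δ^K ≥ 11/15·(1−5/8)/(5/8), i.e. δ^K ≤ 0.5600.
Since (5/8)^1 = 0.6250 and (5/8)^2 = 0.3906, the smallest such K is 2.

2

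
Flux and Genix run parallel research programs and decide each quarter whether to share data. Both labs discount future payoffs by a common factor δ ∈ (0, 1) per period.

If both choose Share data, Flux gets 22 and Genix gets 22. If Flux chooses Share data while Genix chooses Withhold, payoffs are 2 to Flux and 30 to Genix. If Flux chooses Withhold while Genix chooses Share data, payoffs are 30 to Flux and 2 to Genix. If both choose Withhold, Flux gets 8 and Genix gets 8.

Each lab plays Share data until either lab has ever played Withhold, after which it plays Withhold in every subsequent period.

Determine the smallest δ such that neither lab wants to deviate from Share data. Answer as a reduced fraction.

Cooperation forever yields 22 each period: 22/(1−δ).
Deviating yields 30 once, then 8 forever: 30 + 8δ/(1−δ).
No profitable deviation requires 22/(1−δ) ≥ 30 + 8δ/(1−δ).
Multiplying by (1−δ): 22 ≥ 30(1−δ) + 8δ = 30 − 22δ.
So 22δ ≥ 8, i.e. δ ≥ 8/22 = 4/11.

4/11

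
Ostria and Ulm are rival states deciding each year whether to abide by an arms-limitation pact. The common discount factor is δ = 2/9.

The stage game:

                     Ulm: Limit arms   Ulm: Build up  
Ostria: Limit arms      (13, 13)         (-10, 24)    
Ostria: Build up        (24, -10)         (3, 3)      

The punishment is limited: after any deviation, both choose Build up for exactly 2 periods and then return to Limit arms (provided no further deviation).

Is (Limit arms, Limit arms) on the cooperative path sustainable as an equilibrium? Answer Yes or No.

Comparing payoff streams over the 3 periods until play realigns: cooperate → 13(1+δ+…+δ^2); deviate → 24 + 3(δ+…+δ^2).
Cooperation is sustained iff (13−3)(δ+…+δ^2) ≥ 24−13.
δ+…+δ^2 = 2/9·(1−(2/9)^2)/(1−2/9) = 0.2716, and (24−13)/(13−3) = 1.1000.
0.2716 < 1.1000, so cooperation is not sustainable.

No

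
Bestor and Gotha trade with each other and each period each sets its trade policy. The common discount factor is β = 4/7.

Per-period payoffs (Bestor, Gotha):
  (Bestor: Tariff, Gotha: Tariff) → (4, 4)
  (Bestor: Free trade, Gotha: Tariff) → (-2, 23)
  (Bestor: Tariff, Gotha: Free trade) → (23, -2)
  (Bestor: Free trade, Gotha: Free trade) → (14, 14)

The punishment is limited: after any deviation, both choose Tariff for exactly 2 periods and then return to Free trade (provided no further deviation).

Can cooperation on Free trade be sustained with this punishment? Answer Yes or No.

A one-shot deviation gives 23 now, then 4 for 2 periods, then back to 14.
Gain from deviating: (23−14) today; loss: (14−4) in each of the next 2 periods.
No-deviation condition: (14−4)(β+…+β^2) ≥ 23−14, i.e. β+…+β^2 ≥ 9/10.
At β = 4/7: β+…+β^2 = 0.8980 < 0.9000.
So cooperation is not sustainable.

No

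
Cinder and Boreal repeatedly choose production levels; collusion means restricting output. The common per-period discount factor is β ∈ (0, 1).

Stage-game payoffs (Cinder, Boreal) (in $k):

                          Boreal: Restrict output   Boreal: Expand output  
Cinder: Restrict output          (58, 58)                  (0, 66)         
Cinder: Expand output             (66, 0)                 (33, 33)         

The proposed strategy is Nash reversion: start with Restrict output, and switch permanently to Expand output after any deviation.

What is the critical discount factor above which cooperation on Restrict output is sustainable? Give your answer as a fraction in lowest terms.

8/33

One-period gain from deviating is 66 − 58 = 8. The loss is 58 − 33 = 25 in every subsequent period, with present value 25·β/(1−β).
Deviation is unprofitable when 25·β/(1−β) ≥ 8, i.e. β/(1−β) ≥ 8/25.
Equivalently β ≥ 8/(8+25) = 8/33.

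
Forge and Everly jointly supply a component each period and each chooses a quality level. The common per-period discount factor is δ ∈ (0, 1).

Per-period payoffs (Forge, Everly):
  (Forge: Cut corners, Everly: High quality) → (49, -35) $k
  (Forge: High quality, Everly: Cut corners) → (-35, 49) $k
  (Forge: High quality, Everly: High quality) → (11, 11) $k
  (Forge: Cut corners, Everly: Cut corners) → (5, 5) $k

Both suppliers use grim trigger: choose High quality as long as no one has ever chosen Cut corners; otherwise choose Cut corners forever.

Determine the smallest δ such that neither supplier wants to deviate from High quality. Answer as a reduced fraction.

19/22

Cooperation forever yields 11 each period: 11/(1−δ).
Deviating yields 49 once, then 5 forever: 49 + 5δ/(1−δ).
No profitable deviation requires 11/(1−δ) ≥ 49 + 5δ/(1−δ).
Multiplying by (1−δ): 11 ≥ 49(1−δ) + 5δ = 49 − 44δ.
So 44δ ≥ 38, i.e. δ ≥ 38/44 = 19/22.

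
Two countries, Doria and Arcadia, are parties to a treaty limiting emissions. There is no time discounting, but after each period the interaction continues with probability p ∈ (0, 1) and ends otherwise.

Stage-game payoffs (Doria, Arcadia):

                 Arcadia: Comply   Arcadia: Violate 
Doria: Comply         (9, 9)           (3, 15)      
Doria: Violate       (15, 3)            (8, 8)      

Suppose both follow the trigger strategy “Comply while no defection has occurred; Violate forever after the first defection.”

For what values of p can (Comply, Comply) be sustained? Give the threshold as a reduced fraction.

With no time discounting, the continuation probability p plays the role of the discount factor.
Grim-trigger IC: 9/(1−p) ≥ 15 + 8p/(1−p) ⇒ p ≥ (15−9)/(15−8) = 6/7.

6/7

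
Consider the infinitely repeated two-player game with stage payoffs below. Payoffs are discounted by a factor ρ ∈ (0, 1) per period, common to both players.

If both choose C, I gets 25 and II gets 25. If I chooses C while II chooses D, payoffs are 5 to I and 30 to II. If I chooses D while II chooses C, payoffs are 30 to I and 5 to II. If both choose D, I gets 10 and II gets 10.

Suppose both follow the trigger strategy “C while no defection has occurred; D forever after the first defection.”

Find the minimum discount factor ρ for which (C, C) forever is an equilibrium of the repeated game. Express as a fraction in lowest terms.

1/4

25/(1−ρ) ≥ 30 + 10ρ/(1−ρ)
25 ≥ 30 − 20ρ
ρ ≥ 5/20 = 1/4.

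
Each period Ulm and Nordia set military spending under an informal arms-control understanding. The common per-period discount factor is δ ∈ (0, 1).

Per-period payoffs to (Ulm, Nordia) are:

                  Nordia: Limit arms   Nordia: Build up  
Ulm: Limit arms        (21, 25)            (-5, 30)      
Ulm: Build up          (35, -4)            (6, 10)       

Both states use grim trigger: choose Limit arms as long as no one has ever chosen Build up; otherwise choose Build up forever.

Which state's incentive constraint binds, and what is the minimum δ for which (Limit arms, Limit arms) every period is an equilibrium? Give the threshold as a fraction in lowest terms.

Ulm: cooperation gives 21 each period; deviation gives 35 once then 6 forever.
  21/(1−δ) ≥ 35 + 6δ/(1−δ) ⇒ δ ≥ 14/29.
Nordia: cooperation gives 25 each period; deviation gives 30 once then 10 forever.
  δ ≥ 5/20 = 1/4.
Both must hold, so the binding constraint is Ulm's: δ ≥ 14/29.

Ulm; δ ≥ 14/29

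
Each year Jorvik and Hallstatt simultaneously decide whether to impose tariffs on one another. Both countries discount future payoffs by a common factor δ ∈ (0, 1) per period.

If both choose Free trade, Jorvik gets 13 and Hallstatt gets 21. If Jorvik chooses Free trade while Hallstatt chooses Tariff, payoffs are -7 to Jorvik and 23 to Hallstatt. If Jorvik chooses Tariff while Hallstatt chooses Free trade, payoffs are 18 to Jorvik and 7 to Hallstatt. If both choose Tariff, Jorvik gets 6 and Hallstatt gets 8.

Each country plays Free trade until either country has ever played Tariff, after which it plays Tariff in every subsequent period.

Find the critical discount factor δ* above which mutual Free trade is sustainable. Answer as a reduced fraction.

For Jorvik: deviation gain 18−13 = 5, per-period punishment loss 13−6 = 7. IC gives δ ≥ 5/12.
For Hallstatt: gain 2, loss 13 per period, so δ ≥ 2/15.
The tighter constraint is Jorvik's, so cooperation needs δ ≥ 5/12.

5/12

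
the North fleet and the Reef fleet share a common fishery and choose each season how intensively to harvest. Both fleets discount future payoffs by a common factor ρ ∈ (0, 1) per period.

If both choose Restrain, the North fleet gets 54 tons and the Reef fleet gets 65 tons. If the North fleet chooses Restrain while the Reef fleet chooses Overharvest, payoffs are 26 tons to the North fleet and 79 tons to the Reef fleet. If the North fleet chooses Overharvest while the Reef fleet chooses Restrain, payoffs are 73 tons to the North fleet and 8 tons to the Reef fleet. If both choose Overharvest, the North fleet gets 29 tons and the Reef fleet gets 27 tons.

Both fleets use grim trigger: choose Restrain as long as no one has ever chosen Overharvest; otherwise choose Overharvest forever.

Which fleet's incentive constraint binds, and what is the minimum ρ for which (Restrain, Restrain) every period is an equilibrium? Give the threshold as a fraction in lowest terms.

the North fleet; ρ ≥ 19/44

the North fleet's threshold: (73−54)/(73−29) = 19/44.
the Reef fleet's threshold: (79−65)/(79−27) = 7/26.
19/44 > 7/26, so the North fleet binds and ρ* = 19/44.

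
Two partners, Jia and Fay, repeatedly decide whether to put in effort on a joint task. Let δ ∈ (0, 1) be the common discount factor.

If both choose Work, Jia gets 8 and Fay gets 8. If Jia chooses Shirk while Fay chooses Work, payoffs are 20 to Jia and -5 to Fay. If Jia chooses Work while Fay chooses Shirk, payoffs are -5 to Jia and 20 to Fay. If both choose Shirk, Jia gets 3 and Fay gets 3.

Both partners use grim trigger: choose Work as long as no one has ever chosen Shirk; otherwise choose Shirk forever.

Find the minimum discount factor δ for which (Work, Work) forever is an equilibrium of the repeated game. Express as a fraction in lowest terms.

Cooperation forever yields 8 each period: 8/(1−δ).
Deviating yields 20 once, then 3 forever: 20 + 3δ/(1−δ).
No profitable deviation requires 8/(1−δ) ≥ 20 + 3δ/(1−δ).
Multiplying by (1−δ): 8 ≥ 20(1−δ) + 3δ = 20 − 17δ.
So 17δ ≥ 12, i.e. δ ≥ 12/17.

12/17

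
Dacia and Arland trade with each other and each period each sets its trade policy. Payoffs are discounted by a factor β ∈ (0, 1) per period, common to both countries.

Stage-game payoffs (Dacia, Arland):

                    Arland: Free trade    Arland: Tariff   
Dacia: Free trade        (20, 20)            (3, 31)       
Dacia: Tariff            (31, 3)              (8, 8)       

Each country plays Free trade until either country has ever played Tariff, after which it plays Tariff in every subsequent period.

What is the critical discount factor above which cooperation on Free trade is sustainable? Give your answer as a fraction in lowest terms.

One-period gain from deviating is 31 − 20 = 11. The loss is 20 − 8 = 12 in every subsequent period, with present value 12·β/(1−β).
Deviation is unprofitable when 12·β/(1−β) ≥ 11, i.e. β/(1−β) ≥ 11/12.
Equivalently β ≥ 11/(11+12) = 11/23.

11/23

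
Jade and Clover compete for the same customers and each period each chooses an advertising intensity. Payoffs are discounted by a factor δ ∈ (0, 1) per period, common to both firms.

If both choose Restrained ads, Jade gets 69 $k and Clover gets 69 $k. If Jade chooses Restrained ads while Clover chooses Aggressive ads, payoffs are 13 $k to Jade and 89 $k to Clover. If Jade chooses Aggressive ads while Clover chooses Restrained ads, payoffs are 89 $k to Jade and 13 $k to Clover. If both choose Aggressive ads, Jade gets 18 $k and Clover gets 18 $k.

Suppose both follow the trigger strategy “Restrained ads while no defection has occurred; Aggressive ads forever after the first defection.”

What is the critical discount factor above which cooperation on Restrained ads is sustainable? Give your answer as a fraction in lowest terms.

20/71

One-period gain from deviating is 89 − 69 = 20. The loss is 69 − 18 = 51 in every subsequent period, with present value 51·δ/(1−δ).
Deviation is unprofitable when 51·δ/(1−δ) ≥ 20, i.e. δ/(1−δ) ≥ 20/51.
Equivalently δ ≥ 20/(20+51) = 20/71.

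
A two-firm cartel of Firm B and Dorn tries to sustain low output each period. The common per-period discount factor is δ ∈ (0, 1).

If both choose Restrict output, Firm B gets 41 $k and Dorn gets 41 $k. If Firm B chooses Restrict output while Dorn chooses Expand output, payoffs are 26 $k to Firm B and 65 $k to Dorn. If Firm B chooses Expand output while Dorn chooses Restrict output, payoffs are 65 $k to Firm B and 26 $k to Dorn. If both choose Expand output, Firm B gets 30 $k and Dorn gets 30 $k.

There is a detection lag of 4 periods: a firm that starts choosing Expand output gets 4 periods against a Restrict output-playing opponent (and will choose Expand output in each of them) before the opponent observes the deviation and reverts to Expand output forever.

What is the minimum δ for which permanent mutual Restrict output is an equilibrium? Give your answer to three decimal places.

A deviator earns 65 for 4 periods, then 30 forever; cooperating earns 41 forever. Multiplying the IC by (1−δ):
41 ≥ 65(1−δ^4) + 30δ^4, so 35·δ^4 ≥ 24 and δ^4 ≥ 24/35.
δ ≥ (24/35)^(1/4) ≈ 0.910.

0.910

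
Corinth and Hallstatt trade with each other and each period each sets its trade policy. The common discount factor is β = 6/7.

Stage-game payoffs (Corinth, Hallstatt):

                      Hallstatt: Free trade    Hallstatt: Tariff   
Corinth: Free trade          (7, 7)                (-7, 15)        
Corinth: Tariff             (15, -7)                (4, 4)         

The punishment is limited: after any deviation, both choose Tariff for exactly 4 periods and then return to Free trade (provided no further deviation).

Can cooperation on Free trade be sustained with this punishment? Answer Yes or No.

Comparing payoff streams over the 5 periods until play realigns: cooperate → 7(1+β+…+β^4); deviate → 15 + 4(β+…+β^4).
Cooperation is sustained iff (7−4)(β+…+β^4) ≥ 15−7.
β+…+β^4 = 6/7·(1−(6/7)^4)/(1−6/7) = 2.7613, and (15−7)/(7−4) = 2.6667.
2.7613 ≥ 2.6667, so cooperation is sustainable.

Yes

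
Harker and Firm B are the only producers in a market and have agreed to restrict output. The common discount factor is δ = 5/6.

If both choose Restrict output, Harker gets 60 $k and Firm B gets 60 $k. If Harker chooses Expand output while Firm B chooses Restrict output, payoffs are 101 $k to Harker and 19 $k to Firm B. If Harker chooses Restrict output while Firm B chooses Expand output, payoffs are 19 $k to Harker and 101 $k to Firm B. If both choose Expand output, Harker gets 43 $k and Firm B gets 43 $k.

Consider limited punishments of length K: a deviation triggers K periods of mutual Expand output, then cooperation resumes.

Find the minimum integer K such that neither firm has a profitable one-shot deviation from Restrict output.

No profitable deviation requires (60−43)(δ+…+δ^K) ≥ 101−60, i.e. δ+…+δ^K ≥ 41/17 ≈ 2.4118.
With δ = 5/6, the partial sums are K=1: 0.8333, K=2: 1.5278, K=3: 2.1065, K=4: 2.5887.
K = 4 is the first length at which the sum reaches 2.4118.

4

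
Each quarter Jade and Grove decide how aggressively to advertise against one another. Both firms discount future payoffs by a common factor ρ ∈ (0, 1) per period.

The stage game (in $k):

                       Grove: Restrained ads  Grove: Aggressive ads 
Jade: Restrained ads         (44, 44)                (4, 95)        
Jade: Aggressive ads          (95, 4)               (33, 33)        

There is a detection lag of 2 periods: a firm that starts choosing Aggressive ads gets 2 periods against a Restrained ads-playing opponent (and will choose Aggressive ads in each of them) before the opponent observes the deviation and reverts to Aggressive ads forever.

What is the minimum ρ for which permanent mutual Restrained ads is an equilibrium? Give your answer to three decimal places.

The best deviation is to choose Aggressive ads for all 2 undetected periods, earning 95 each, then 33 forever once detected.
Deviation value: 95(1−ρ^2)/(1−ρ) + 33ρ^2/(1−ρ); cooperation value: 44/(1−ρ).
IC: 44 ≥ 95(1−ρ^2) + 33ρ^2 = 95 − 62ρ^2.
So ρ^2 ≥ 51/62, giving ρ ≥ (51/62)^(1/2) ≈ 0.907.

0.907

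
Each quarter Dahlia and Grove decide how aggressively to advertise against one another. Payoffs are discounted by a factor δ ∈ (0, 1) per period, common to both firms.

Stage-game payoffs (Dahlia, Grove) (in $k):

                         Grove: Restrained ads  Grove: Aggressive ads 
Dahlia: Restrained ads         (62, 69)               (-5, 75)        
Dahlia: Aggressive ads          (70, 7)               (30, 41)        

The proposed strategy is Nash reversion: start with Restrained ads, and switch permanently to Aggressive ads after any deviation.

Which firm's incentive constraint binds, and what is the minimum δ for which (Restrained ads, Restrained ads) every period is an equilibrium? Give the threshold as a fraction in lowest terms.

Dahlia; δ ≥ 1/5

For Dahlia: deviation gain 70−62 = 8, per-period punishment loss 62−30 = 32. IC gives δ ≥ 8/40 = 1/5.
For Grove: gain 6, loss 28 per period, so δ ≥ 6/34 = 3/17.
The tighter constraint is Dahlia's, so cooperation needs δ ≥ 1/5.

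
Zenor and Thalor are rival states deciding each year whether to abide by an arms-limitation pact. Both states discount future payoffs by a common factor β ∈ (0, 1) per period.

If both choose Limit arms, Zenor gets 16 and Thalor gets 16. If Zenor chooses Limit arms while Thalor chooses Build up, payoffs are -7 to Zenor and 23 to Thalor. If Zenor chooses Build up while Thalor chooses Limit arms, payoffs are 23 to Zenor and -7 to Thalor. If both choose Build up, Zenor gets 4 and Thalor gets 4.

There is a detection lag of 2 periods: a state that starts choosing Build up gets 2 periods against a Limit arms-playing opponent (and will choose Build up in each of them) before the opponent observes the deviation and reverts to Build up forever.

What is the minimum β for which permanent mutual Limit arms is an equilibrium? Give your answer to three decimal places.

Deviating for the 2 undetected periods gains 23−16 = 7 per period over cooperation, then loses 16−4 = 12 per period forever once punishment starts.
Gain: 7(1 + β + … + β^1); loss: 12·β^2/(1−β).
No profitable deviation ⇔ 7(1−β^2) ≤ 12·β^2, i.e. β^2 ≥ 7/(7+12) = 7/19.
Hence β ≥ (7/19)^(1/2) ≈ 0.607.

0.607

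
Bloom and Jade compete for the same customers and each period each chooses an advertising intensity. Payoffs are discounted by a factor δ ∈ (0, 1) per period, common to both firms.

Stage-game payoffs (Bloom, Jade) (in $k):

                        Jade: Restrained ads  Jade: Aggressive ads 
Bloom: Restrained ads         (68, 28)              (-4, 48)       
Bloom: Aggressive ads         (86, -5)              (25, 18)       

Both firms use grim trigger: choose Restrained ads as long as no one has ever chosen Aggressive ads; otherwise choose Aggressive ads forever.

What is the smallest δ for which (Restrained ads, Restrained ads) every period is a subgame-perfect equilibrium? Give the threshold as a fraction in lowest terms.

For Bloom: deviation gain 86−68 = 18, per-period punishment loss 68−25 = 43. IC gives δ ≥ 18/61.
For Jade: gain 20, loss 10 per period, so δ ≥ 20/30 = 2/3.
The tighter constraint is Jade's, so cooperation needs δ ≥ 2/3.

2/3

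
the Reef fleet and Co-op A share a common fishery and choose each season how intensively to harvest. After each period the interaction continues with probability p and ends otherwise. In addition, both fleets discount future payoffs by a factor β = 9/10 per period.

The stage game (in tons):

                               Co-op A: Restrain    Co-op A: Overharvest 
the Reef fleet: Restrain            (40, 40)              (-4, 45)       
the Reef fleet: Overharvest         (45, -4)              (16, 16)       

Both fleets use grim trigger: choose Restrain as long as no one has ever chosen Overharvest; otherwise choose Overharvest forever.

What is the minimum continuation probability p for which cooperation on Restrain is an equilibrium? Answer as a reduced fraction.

With continuation probability p and discount β, the effective per-period discount factor is βp.
Grim-trigger IC: βp ≥ (45−40)/(45−16) = 5/29.
So p ≥ (5/29)/(9/10) = 50/261.

50/261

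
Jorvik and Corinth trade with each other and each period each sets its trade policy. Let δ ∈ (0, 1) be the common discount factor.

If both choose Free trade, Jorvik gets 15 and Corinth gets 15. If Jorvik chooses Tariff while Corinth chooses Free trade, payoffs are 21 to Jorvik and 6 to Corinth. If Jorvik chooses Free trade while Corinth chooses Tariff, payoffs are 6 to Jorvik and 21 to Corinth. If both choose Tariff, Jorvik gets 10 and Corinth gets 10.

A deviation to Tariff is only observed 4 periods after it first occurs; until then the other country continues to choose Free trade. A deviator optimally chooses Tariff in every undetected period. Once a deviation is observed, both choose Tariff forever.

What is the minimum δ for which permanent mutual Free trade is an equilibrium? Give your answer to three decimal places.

Deviating for the 4 undetected periods gains 21−15 = 6 per period over cooperation, then loses 15−10 = 5 per period forever once punishment starts.
Gain: 6(1 + δ + … + δ^3); loss: 5·δ^4/(1−δ).
No profitable deviation ⇔ 6(1−δ^4) ≤ 5·δ^4, i.e. δ^4 ≥ 6/(6+5) = 6/11.
Hence δ ≥ (6/11)^(1/4) ≈ 0.859.

0.859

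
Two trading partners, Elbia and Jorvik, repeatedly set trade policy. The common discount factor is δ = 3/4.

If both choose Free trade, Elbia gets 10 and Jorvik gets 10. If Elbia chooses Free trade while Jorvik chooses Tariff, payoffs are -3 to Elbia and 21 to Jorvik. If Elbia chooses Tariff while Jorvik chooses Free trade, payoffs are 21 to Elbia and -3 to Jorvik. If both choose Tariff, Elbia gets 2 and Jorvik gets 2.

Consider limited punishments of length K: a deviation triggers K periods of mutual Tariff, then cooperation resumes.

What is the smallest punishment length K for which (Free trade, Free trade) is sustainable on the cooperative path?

3

IC: δ(1−δ^K)/(1−δ) ≥ (21−10)/(10−2) = 11/8.
With δ = 3/4: need 1 − δ^K ≥ 11/8·(1−3/4)/(3/4), i.e. δ^K ≤ 0.5417.
Since (3/4)^2 = 0.5625 and (3/4)^3 = 0.4219, the smallest such K is 3.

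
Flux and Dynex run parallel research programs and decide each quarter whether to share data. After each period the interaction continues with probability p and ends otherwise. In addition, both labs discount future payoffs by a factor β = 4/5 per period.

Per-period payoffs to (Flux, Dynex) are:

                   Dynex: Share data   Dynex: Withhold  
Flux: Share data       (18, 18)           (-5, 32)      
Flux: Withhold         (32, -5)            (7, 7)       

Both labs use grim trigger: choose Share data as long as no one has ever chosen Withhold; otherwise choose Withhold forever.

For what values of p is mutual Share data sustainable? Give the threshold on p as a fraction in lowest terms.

Expected continuation weight on next period's payoff is β·p = 4/5·p, which plays the role of the discount factor.
Cooperation requires 4/5·p ≥ (32−18)/(32−7) = 14/25, hence p ≥ 7/10.

7/10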